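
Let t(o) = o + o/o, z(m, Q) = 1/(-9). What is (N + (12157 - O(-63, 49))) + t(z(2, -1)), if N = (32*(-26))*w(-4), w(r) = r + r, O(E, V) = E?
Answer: 169892/9 ≈ 18877.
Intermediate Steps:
z(m, Q) = -⅑
w(r) = 2*r
t(o) = 1 + o (t(o) = o + 1 = 1 + o)
N = 6656 (N = (32*(-26))*(2*(-4)) = -832*(-8) = 6656)
(N + (12157 - O(-63, 49))) + t(z(2, -1)) = (6656 + (12157 - 1*(-63))) + (1 - ⅑) = (6656 + (12157 + 63)) + 8/9 = (6656 + 12220) + 8/9 = 18876 + 8/9 = 169892/9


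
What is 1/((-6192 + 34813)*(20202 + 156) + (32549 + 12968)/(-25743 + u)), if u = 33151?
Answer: 7408/4316392129261 ≈ 1.7162e-9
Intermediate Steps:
1/((-6192 + 34813)*(20202 + 156) + (32549 + 12968)/(-25743 + u)) = 1/((-6192 + 34813)*(20202 + 156) + (32549 + 12968)/(-25743 + 33151)) = 1/(28621*20358 + 45517/7408) = 1/(582666318 + 45517*(1/7408)) = 1/(582666318 + 45517/7408) = 1/(4316392129261/7408) = 7408/4316392129261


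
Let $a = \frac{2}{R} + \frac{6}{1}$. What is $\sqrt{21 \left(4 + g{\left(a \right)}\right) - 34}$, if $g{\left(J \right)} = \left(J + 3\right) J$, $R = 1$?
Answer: $\sqrt{1898} \approx 43.566$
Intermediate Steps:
$a = 8$ ($a = \frac{2}{1} + \frac{6}{1} = 2 \cdot 1 + 6 \cdot 1 = 2 + 6 = 8$)
$g{\left(J \right)} = J \left(3 + J\right)$ ($g{\left(J \right)} = \left(3 + J\right) J = J \left(3 + J\right)$)
$\sqrt{21 \left(4 + g{\left(a \right)}\right) - 34} = \sqrt{21 \left(4 + 8 \left(3 + 8\right)\right) - 34} = \sqrt{21 \left(4 + 8 \cdot 11\right) - 34} = \sqrt{21 \left(4 + 88\right) - 34} = \sqrt{21 \cdot 92 - 34} = \sqrt{1932 - 34} = \sqrt{1898}$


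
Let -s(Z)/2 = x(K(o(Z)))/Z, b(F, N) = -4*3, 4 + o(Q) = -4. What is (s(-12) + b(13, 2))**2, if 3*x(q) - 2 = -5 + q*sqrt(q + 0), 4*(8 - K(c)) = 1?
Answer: 3099295/20736 - 2263*sqrt(31)/432 ≈ 120.30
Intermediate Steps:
o(Q) = -8 (o(Q) = -4 - 4 = -8)
K(c) = 31/4 (K(c) = 8 - 1/4*1 = 8 - 1/4 = 31/4)
b(F, N) = -12
x(q) = -1 + q**(3/2)/3 (x(q) = 2/3 + (-5 + q*sqrt(q + 0))/3 = 2/3 + (-5 + q*sqrt(q))/3 = 2/3 + (-5 + q**(3/2))/3 = 2/3 + (-5/3 + q**(3/2)/3) = -1 + q**(3/2)/3)
s(Z) = -2*(-1 + 31*sqrt(31)/24)/Z (s(Z) = -2*(-1 + (31/4)**(3/2)/3)/Z = -2*(-1 + (31*sqrt(31)/8)/3)/Z = -2*(-1 + 31*sqrt(31)/24)/Z)
(s(-12) + b(13, 2))**2 = ((1/12)*(24 - 31*sqrt(31))/(-12) - 12)**2 = ((1/12)*(-1/12)*(24 - 31*sqrt(31)) - 12)**2 = ((-1/6 + 31*sqrt(31)/144) - 12)**2 = (-73/6 + 31*sqrt(31)/144)**2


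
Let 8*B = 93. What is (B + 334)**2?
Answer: 7645225/64 ≈ 1.1946e+5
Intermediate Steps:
B = 93/8 (B = (1/8)*93 = 93/8 ≈ 11.625)
(B + 334)**2 = (93/8 + 334)**2 = (2765/8)**2 = 7645225/64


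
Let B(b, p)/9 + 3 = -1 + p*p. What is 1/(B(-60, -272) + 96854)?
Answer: 1/762674 ≈ 1.3112e-6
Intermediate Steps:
B(b, p) = -36 + 9*p² (B(b, p) = -27 + 9*(-1 + p*p) = -27 + 9*(-1 + p²) = -27 + (-9 + 9*p²) = -36 + 9*p²)
1/(B(-60, -272) + 96854) = 1/((-36 + 9*(-272)²) + 96854) = 1/((-36 + 9*73984) + 96854) = 1/((-36 + 665856) + 96854) = 1/(665820 + 96854) = 1/762674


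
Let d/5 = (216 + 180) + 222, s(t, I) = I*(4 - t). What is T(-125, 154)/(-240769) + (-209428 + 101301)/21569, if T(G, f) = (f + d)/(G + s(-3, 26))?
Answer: -1483986860627/296009353977 ≈ -5.0133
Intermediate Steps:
d = 3090 (d = 5*((216 + 180) + 222) = 5*(396 + 222) = 5*618 = 3090)
T(G, f) = (3090 + f)/(182 + G) (T(G, f) = (f + 3090)/(G + 26*(4 - 1*(-3))) = (3090 + f)/(G + 26*(4 + 3)) = (3090 + f)/(G + 26*7) = (3090 + f)/(G + 182) = (3090 + f)/(182 + G))
T(-125, 154)/(-240769) + (-209428 + 101301)/21569 = ((3090 + 154)/(182 - 125))/(-240769) + (-209428 + 101301)/21569 = (3244/57)*(-1/240769) - 108127*1/21569 = ((1/57)*3244)*(-1/240769) - 108127/21569 = (3244/57)*(-1/240769) - 108127/21569 = -3244/13723833 - 108127/21569 = -1483986860627/296009353977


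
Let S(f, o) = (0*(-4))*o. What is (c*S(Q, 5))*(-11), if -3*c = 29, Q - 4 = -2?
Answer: 0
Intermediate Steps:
Q = 2 (Q = 4 - 2 = 2)
S(f, o) = 0 (S(f, o) = 0*o = 0)
c = -29/3 (c = -1/3*29 = -29/3 ≈ -9.6667)
(c*S(Q, 5))*(-11) = -29/3*0*(-11) = 0*(-11) = 0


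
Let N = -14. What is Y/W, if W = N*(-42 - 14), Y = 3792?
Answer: 237/49 ≈ 4.8367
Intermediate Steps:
W = 784 (W = -14*(-42 - 14) = -14*(-56) = 784)
Y/W = 3792/784 = 3792*(1/784) = 237/49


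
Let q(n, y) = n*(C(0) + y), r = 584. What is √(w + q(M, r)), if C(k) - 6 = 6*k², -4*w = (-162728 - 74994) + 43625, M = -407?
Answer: I*√766423/2 ≈ 437.73*I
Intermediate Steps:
w = 194097/4 (w = -((-162728 - 74994) + 43625)/4 = -(-237722 + 43625)/4 = -¼*(-194097) = 194097/4 ≈ 48524.)
C(k) = 6 + 6*k²
q(n, y) = n*(6 + y) (q(n, y) = n*((6 + 6*0²) + y) = n*((6 + 6*0) + y) = n*((6 + 0) + y) = n*(6 + y))
√(w + q(M, r)) = √(194097/4 - 407*(6 + 584)) = √(194097/4 - 407*590) = √(194097/4 - 240130) = √(-766423/4) = I*√766423/2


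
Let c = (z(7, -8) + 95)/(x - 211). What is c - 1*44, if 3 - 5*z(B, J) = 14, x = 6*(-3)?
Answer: -50844/1145 ≈ -44.405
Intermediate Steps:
x = -18
z(B, J) = -11/5 (z(B, J) = 3/5 - 1/5*14 = 3/5 - 14/5 = -11/5)
c = -464/1145 (c = (-11/5 + 95)/(-18 - 211) = (464/5)/(-229) = (464/5)*(-1/229) = -464/1145 ≈ -0.40524)
c - 1*44 = -464/1145 - 1*44 = -464/1145 - 44 = -50844/1145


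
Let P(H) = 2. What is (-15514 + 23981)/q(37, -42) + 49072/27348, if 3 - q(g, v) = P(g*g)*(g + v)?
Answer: 58048363/88881 ≈ 653.10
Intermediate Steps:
q(g, v) = 3 - 2*g - 2*v (q(g, v) = 3 - 2*(g + v) = 3 - (2*g + 2*v) = 3 + (-2*g - 2*v) = 3 - 2*g - 2*v)
(-15514 + 23981)/q(37, -42) + 49072/27348 = (-15514 + 23981)/(3 - 2*37 - 2*(-42)) + 49072/27348 = 8467/(3 - 74 + 84) + 49072*(1/27348) = 8467/13 + 12268/6837 = 58048363/88881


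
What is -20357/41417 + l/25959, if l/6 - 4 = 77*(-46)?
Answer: -469215813/358381301 ≈ -1.3093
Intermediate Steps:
l = -21228 (l = 24 + 6*(77*(-46)) = 24 + 6*(-3542) = 24 - 21252 = -21228)
-20357/41417 + l/25959 = -20357/41417 - 21228/25959 = -20357*1/41417 - 21228*1/25959 = -20357/41417 - 7076/8653 = -469215813/358381301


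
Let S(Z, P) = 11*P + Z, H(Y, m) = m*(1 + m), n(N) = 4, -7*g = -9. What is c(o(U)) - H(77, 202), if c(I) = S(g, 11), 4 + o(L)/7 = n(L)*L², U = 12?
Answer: -286186/7 ≈ -40884.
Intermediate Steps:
g = 9/7 (g = -⅐*(-9) = 9/7 ≈ 1.2857)
o(L) = -28 + 28*L² (o(L) = -28 + 7*(4*L²) = -28 + 28*L²)
S(Z, P) = Z + 11*P
c(I) = 856/7 (c(I) = 9/7 + 11*11 = 9/7 + 121 = 856/7)
c(o(U)) - H(77, 202) = 856/7 - 202*(1 + 202) = 856/7 - 202*203 = 856/7 - 1*41006 = 856/7 - 41006 = -286186/7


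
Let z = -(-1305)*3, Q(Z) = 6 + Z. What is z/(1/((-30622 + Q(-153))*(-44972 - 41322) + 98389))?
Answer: 10395415229625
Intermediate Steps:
z = 3915 (z = -15*(-261) = 3915)
z/(1/((-30622 + Q(-153))*(-44972 - 41322) + 98389)) = 3915/(1/((-30622 + (6 - 153))*(-44972 - 41322) + 98389)) = 3915/(1/((-30622 - 147)*(-86294) + 98389)) = 3915/(1/(-30769*(-86294) + 98389)) = 3915/(1/(2655180086 + 98389)) = 3915/(1/2655278475) = 3915*2655278475 = 10395415229625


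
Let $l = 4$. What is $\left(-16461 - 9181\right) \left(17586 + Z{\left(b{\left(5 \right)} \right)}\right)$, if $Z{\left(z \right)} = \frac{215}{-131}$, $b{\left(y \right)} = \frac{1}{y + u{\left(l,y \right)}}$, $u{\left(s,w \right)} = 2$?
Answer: $- \frac{59067654742}{131} \approx -4.509 \cdot 10^{8}$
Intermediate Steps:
$b{\left(y \right)} = \frac{1}{2 + y}$ ($b{\left(y \right)} = \frac{1}{y + 2} = \frac{1}{2 + y}$)
$Z{\left(z \right)} = - \frac{215}{131}$ ($Z{\left(z \right)} = 215 \left(- \frac{1}{131}\right) = - \frac{215}{131}$)
$\left(-16461 - 9181\right) \left(17586 + Z{\left(b{\left(5 \right)} \right)}\right) = \left(-16461 - 9181\right) \left(17586 - \frac{215}{131}\right) = \left(-25642\right) \frac{2303551}{131} = - \frac{59067654742}{131}$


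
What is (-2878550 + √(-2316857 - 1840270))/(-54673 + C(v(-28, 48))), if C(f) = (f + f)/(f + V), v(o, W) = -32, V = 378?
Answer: 497989150/9458461 - 519*I*√461903/9458461 ≈ 52.65 - 0.037293*I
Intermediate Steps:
C(f) = 2*f/(378 + f) (C(f) = (f + f)/(f + 378) = (2*f)/(378 + f) = 2*f/(378 + f))
(-2878550 + √(-2316857 - 1840270))/(-54673 + C(v(-28, 48))) = (-2878550 + √(-2316857 - 1840270))/(-54673 + 2*(-32)/(378 - 32)) = (-2878550 + √(-4157127))/(-54673 + 2*(-32)/346) = (-2878550 + 3*I*√461903)/(-54673 + 2*(-32)*(1/346)) = (-2878550 + 3*I*√461903)/(-54673 - 32/173) = (-2878550 + 3*I*√461903)/(-9458461/173) = (-2878550 + 3*I*√461903)*(-173/9458461) = 497989150/9458461 - 519*I*√461903/9458461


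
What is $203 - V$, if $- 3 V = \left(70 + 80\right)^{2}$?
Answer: $7703$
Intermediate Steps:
$V = -7500$ ($V = - \frac{\left(70 + 80\right)^{2}}{3} = - \frac{150^{2}}{3} = \left(- \frac{1}{3}\right) 22500 = -7500$)
$203 - V = 203 - -7500 = 203 + 7500 = 7703$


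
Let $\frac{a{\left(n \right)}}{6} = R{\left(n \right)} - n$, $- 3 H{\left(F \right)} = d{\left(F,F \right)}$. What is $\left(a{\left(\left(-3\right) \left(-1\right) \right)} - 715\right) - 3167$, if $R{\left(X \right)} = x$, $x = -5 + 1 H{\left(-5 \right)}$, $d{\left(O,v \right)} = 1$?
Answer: $-3932$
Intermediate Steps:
$H{\left(F \right)} = - \frac{1}{3}$ ($H{\left(F \right)} = \left(- \frac{1}{3}\right) 1 = - \frac{1}{3}$)
$x = - \frac{16}{3}$ ($x = -5 + 1 \left(- \frac{1}{3}\right) = -5 - \frac{1}{3} = - \frac{16}{3} \approx -5.3333$)
$R{\left(X \right)} = - \frac{16}{3}$
$a{\left(n \right)} = -32 - 6 n$ ($a{\left(n \right)} = 6 \left(- \frac{16}{3} - n\right) = -32 - 6 n$)
$\left(a{\left(\left(-3\right) \left(-1\right) \right)} - 715\right) - 3167 = \left(\left(-32 - 6 \left(\left(-3\right) \left(-1\right)\right)\right) - 715\right) - 3167 = \left(\left(-32 - 18\right) - 715\right) - 3167 = \left(-50 - 715\right) - 3167 = -765 - 3167 = -3932$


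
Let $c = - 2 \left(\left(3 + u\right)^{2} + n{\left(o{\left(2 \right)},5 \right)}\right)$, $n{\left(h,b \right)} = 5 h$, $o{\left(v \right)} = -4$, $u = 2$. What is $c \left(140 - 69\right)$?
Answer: $-710$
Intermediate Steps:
$c = -10$ ($c = - 2 \left(\left(3 + 2\right)^{2} + 5 \left(-4\right)\right) = - 2 \left(5^{2} - 20\right) = - 2 \left(25 - 20\right) = \left(-2\right) 5 = -10$)
$c \left(140 - 69\right) = - 10 \left(140 - 69\right) = \left(-10\right) 71 = -710$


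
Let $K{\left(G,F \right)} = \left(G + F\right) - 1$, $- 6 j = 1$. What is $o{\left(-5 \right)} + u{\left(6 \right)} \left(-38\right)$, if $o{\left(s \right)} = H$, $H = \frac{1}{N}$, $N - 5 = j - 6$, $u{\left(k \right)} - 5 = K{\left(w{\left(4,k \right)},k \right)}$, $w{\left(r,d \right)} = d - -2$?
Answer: $- \frac{4794}{7} \approx -684.86$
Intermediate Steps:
$j = - \frac{1}{6}$ ($j = \left(- \frac{1}{6}\right) 1 = - \frac{1}{6} \approx -0.16667$)
$w{\left(r,d \right)} = 2 + d$ ($w{\left(r,d \right)} = d + 2 = 2 + d$)
$K{\left(G,F \right)} = -1 + F + G$ ($K{\left(G,F \right)} = \left(F + G\right) - 1 = -1 + F + G$)
$u{\left(k \right)} = 6 + 2 k$ ($u{\left(k \right)} = 5 + \left(-1 + k + \left(2 + k\right)\right) = 5 + \left(1 + 2 k\right) = 6 + 2 k$)
$N = - \frac{7}{6}$ ($N = 5 - \frac{37}{6} = - \frac{7}{6} \approx -1.1667$)
$H = - \frac{6}{7}$ ($H = \frac{1}{- \frac{7}{6}} = - \frac{6}{7} \approx -0.85714$)
$o{\left(s \right)} = - \frac{6}{7}$
$o{\left(-5 \right)} + u{\left(6 \right)} \left(-38\right) = - \frac{6}{7} + \left(6 + 2 \cdot 6\right) \left(-38\right) = - \frac{6}{7} + \left(6 + 12\right) \left(-38\right) = - \frac{6}{7} + 18 \left(-38\right) = - \frac{6}{7} - 684 = - \frac{4794}{7}$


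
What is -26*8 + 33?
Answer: -175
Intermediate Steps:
-26*8 + 33 = -208 + 33 = -175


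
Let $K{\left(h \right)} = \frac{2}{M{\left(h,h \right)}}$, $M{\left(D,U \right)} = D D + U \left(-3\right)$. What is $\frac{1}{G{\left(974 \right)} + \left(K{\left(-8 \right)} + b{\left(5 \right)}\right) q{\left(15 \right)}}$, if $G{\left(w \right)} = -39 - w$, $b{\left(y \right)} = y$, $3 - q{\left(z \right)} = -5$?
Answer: $- \frac{11}{10701} \approx -0.0010279$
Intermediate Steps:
$q{\left(z \right)} = 8$ ($q{\left(z \right)} = 3 - -5 = 3 + 5 = 8$)
$M{\left(D,U \right)} = D^{2} - 3 U$
$K{\left(h \right)} = \frac{2}{h^{2} - 3 h}$
$\frac{1}{G{\left(974 \right)} + \left(K{\left(-8 \right)} + b{\left(5 \right)}\right) q{\left(15 \right)}} = \frac{1}{\left(-39 - 974\right) + \left(\frac{2}{\left(-8\right) \left(-3 - 8\right)} + 5\right) 8} = \frac{1}{\left(-39 - 974\right) + \left(2 \left(- \frac{1}{8}\right) \frac{1}{-11} + 5\right) 8} = \frac{1}{-1013 + \left(2 \left(- \frac{1}{8}\right) \left(- \frac{1}{11}\right) + 5\right) 8} = \frac{1}{-1013 + \left(\frac{1}{44} + 5\right) 8} = \frac{1}{-1013 + \frac{221}{44} \cdot 8} = \frac{1}{-1013 + \frac{442}{11}} = \frac{1}{- \frac{10701}{11}} = - \frac{11}{10701}$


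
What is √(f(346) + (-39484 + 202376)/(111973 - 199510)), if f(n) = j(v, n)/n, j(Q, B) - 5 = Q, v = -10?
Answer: I*√1720296179229234/30287802 ≈ 1.3694*I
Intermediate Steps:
j(Q, B) = 5 + Q
f(n) = -5/n (f(n) = (5 - 10)/n = -5/n)
√(f(346) + (-39484 + 202376)/(111973 - 199510)) = √(-5/346 + (-39484 + 202376)/(111973 - 199510)) = √(-5*1/346 + 162892/(-87537)) = √(-5/346 + 162892*(-1/87537)) = √(-5/346 - 162892/87537) = √(-56798317/30287802) = I*√1720296179229234/30287802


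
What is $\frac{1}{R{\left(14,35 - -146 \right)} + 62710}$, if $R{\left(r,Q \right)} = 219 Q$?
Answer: $\frac{1}{102349} \approx 9.7705 \cdot 10^{-6}$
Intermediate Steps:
$\frac{1}{R{\left(14,35 - -146 \right)} + 62710} = \frac{1}{219 \left(35 - -146\right) + 62710} = \frac{1}{219 \left(35 + 146\right) + 62710} = \frac{1}{219 \cdot 181 + 62710} = \frac{1}{39639 + 62710} = \frac{1}{102349}$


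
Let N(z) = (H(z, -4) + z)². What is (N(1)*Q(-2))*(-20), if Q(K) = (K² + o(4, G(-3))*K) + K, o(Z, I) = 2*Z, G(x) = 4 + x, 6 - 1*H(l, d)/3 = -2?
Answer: 175000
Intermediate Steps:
H(l, d) = 24 (H(l, d) = 18 - 3*(-2) = 18 + 6 = 24)
N(z) = (24 + z)²
Q(K) = K² + 9*K (Q(K) = (K² + (2*4)*K) + K = (K² + 8*K) + K = K² + 9*K)
(N(1)*Q(-2))*(-20) = ((24 + 1)²*(-2*(9 - 2)))*(-20) = (25²*(-2*7))*(-20) = (625*(-14))*(-20) = -8750*(-20) = 175000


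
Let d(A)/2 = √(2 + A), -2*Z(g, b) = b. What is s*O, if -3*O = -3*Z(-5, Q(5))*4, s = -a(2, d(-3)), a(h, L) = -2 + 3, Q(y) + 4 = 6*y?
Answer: 52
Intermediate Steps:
Q(y) = -4 + 6*y
Z(g, b) = -b/2
d(A) = 2*√(2 + A)
a(h, L) = 1
s = -1 (s = -1*1 = -1)
O = -52 (O = -(-(-3)*(-4 + 6*5)/2)*4/3 = -(-(-3)*(-4 + 30)/2)*4/3 = -(-(-3)*26/2)*4/3 = -(-3*(-13))*4/3 = -13*4 = -⅓*156 = -52)
s*O = -1*(-52) = 52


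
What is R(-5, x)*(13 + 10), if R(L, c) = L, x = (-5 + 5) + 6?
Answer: -115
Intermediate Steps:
x = 6 (x = 0 + 6 = 6)
R(-5, x)*(13 + 10) = -5*(13 + 10) = -5*23 = -115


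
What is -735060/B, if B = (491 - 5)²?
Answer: -61255/19683 ≈ -3.1121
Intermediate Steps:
B = 236196 (B = 486² = 236196)
-735060/B = -735060/236196 = -735060*1/236196 = -61255/19683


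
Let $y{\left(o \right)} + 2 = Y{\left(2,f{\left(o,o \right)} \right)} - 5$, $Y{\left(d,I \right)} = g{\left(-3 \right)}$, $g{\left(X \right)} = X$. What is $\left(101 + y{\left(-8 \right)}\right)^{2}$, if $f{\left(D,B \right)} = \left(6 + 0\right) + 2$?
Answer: $8281$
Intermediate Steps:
$f{\left(D,B \right)} = 8$ ($f{\left(D,B \right)} = 6 + 2 = 8$)
$Y{\left(d,I \right)} = -3$
$y{\left(o \right)} = -10$ ($y{\left(o \right)} = -2 - 8 = -10$)
$\left(101 + y{\left(-8 \right)}\right)^{2} = \left(101 - 10\right)^{2} = 91^{2} = 8281$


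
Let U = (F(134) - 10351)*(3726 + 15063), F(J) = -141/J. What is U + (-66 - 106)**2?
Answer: -26059666819/134 ≈ -1.9448e+8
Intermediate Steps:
U = -26063631075/134 (U = (-141/134 - 10351)*(3726 + 15063) = (-141*1/134 - 10351)*18789 = (-141/134 - 10351)*18789 = -1387175/134*18789 = -26063631075/134 ≈ -1.9450e+8)
U + (-66 - 106)**2 = -26063631075/134 + (-66 - 106)**2 = -26063631075/134 + (-172)**2 = -26063631075/134 + 29584 = -26059666819/134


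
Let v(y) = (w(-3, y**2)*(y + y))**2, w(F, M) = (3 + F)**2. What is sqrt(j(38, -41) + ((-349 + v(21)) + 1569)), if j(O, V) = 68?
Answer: 2*sqrt(322) ≈ 35.889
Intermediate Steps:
v(y) = 0 (v(y) = ((3 - 3)**2*(y + y))**2 = (0**2*(2*y))**2 = (0*(2*y))**2 = 0**2 = 0)
sqrt(j(38, -41) + ((-349 + v(21)) + 1569)) = sqrt(68 + ((-349 + 0) + 1569)) = sqrt(68 + (-349 + 1569)) = sqrt(68 + 1220) = sqrt(1288) = 2*sqrt(322)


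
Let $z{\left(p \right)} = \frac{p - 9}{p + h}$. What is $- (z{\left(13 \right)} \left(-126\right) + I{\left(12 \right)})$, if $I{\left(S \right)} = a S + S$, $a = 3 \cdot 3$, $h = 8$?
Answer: $-96$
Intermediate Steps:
$a = 9$
$I{\left(S \right)} = 10 S$ ($I{\left(S \right)} = 9 S + S = 10 S$)
$z{\left(p \right)} = \frac{-9 + p}{8 + p}$ ($z{\left(p \right)} = \frac{p - 9}{p + 8} = \frac{-9 + p}{8 + p}$)
$- (z{\left(13 \right)} \left(-126\right) + I{\left(12 \right)}) = - (\frac{-9 + 13}{8 + 13} \left(-126\right) + 10 \cdot 12) = - (\frac{1}{21} \cdot 4 \left(-126\right) + 120) = - (\frac{4}{21} \left(-126\right) + 120) = - (-24 + 120) = \left(-1\right) 96 = -96$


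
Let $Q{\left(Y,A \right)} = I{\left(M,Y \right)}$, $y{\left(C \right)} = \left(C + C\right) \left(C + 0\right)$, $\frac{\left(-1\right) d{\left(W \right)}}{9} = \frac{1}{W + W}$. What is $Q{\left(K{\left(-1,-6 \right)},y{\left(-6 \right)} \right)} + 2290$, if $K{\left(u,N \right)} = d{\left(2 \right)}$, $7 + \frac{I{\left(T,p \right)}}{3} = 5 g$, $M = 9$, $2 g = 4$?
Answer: $2299$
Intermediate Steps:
$g = 2$ ($g = \frac{1}{2} \cdot 4 = 2$)
$I{\left(T,p \right)} = 9$ ($I{\left(T,p \right)} = -21 + 3 \cdot 5 \cdot 2 = -21 + 3 \cdot 10 = -21 + 30 = 9$)
$d{\left(W \right)} = - \frac{9}{2 W}$ ($d{\left(W \right)} = - \frac{9}{W + W} = - \frac{9}{2 W}$)
$K{\left(u,N \right)} = - \frac{9}{4}$ ($K{\left(u,N \right)} = - \frac{9}{2 \cdot 2} = \left(- \frac{9}{2}\right) \frac{1}{2} = - \frac{9}{4}$)
$y{\left(C \right)} = 2 C^{2}$ ($y{\left(C \right)} = 2 C C = 2 C^{2}$)
$Q{\left(Y,A \right)} = 9$
$Q{\left(K{\left(-1,-6 \right)},y{\left(-6 \right)} \right)} + 2290 = 9 + 2290 = 2299$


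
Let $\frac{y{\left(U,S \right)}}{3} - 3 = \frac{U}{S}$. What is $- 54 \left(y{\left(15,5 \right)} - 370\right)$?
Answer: $19008$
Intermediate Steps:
$y{\left(U,S \right)} = 9 + \frac{3 U}{S}$ ($y{\left(U,S \right)} = 9 + 3 \frac{U}{S} = 9 + \frac{3 U}{S}$)
$- 54 \left(y{\left(15,5 \right)} - 370\right) = - 54 \left(\left(9 + 3 \cdot 15 \cdot \frac{1}{5}\right) - 370\right) = - 54 \left(\left(9 + 9\right) - 370\right) = - 54 \left(18 - 370\right) = \left(-54\right) \left(-352\right) = 19008$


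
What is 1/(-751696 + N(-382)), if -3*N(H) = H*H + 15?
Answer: -3/2401027 ≈ -1.2495e-6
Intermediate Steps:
N(H) = -5 - H²/3 (N(H) = -(H*H + 15)/3 = -(H² + 15)/3 = -(15 + H²)/3 = -5 - H²/3)
1/(-751696 + N(-382)) = 1/(-751696 + (-5 - ⅓*(-382)²)) = 1/(-751696 + (-5 - ⅓*145924)) = 1/(-751696 + (-5 - 145924/3)) = 1/(-751696 - 145939/3) = 1/(-2401027/3) = -3/2401027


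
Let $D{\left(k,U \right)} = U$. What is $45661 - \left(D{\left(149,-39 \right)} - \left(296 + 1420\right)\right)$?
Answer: $47416$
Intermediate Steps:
$45661 - \left(D{\left(149,-39 \right)} - \left(296 + 1420\right)\right) = 45661 - \left(-39 - \left(296 + 1420\right)\right) = 45661 - \left(-39 - 1716\right) = 45661 - -1755 = 45661 + 1755 = 47416$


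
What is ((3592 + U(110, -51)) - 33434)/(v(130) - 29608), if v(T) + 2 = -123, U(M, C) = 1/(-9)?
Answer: 268579/267597 ≈ 1.0037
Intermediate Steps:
U(M, C) = -⅑
v(T) = -125 (v(T) = -2 - 123 = -125)
((3592 + U(110, -51)) - 33434)/(v(130) - 29608) = ((3592 - ⅑) - 33434)/(-125 - 29608) = (32327/9 - 33434)/(-29733) = -268579/9*(-1/29733) = 268579/267597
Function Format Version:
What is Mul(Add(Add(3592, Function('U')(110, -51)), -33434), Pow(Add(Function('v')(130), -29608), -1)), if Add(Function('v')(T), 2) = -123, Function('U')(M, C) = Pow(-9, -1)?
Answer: Rational(268579, 267597) ≈ 1.0037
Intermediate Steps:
Function('U')(M, C) = Rational(-1, 9)
Function('v')(T) = -125 (Function('v')(T) = Add(-2, -123) = -125)
Mul(Add(Add(3592, Function('U')(110, -51)), -33434), Pow(Add(Function('v')(130), -29608), -1)) = Mul(Add(Add(3592, Rational(-1, 9)), -33434), Pow(Add(-125, -29608), -1)) = Mul(Add(Rational(32327, 9), -33434), Pow(-29733, -1)) = Mul(Rational(-268579, 9), Rational(-1, 29733)) = Rational(268579, 267597)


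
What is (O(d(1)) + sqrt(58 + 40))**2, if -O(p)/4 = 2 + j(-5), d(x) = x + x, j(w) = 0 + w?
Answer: 242 + 168*sqrt(2) ≈ 479.59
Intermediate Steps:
j(w) = w
d(x) = 2*x
O(p) = 12 (O(p) = -4*(2 - 5) = -4*(-3) = 12)
(O(d(1)) + sqrt(58 + 40))**2 = (12 + sqrt(58 + 40))**2 = (12 + sqrt(98))**2 = (12 + 7*sqrt(2))**2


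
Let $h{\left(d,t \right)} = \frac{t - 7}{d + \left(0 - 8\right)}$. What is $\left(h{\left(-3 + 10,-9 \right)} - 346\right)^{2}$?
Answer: $108900$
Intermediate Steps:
$h{\left(d,t \right)} = \frac{-7 + t}{-8 + d}$ ($h{\left(d,t \right)} = \frac{-7 + t}{d - 8} = \frac{-7 + t}{-8 + d}$)
$\left(h{\left(-3 + 10,-9 \right)} - 346\right)^{2} = \left(\frac{-7 - 9}{-8 + \left(-3 + 10\right)} - 346\right)^{2} = \left(\frac{1}{-8 + 7} \left(-16\right) - 346\right)^{2} = \left(\frac{1}{-1} \left(-16\right) - 346\right)^{2} = \left(\left(-1\right) \left(-16\right) - 346\right)^{2} = \left(16 - 346\right)^{2} = \left(-330\right)^{2} = 108900$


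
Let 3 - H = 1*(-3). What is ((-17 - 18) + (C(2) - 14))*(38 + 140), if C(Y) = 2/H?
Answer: -25988/3 ≈ -8662.7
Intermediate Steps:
H = 6 (H = 3 - (-3) = 3 - 1*(-3) = 3 + 3 = 6)
C(Y) = 1/3 (C(Y) = 2/6 = 2*(1/6) = 1/3)
((-17 - 18) + (C(2) - 14))*(38 + 140) = ((-17 - 18) + (1/3 - 14))*(38 + 140) = (-35 - 41/3)*178 = -146/3*178 = -25988/3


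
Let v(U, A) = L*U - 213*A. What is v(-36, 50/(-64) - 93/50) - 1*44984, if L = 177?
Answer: -40634731/800 ≈ -50793.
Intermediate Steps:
v(U, A) = -213*A + 177*U (v(U, A) = 177*U - 213*A = -213*A + 177*U)
v(-36, 50/(-64) - 93/50) - 1*44984 = (-213*(50/(-64) - 93/50) + 177*(-36)) - 1*44984 = (-213*(50*(-1/64) - 93*1/50) - 6372) - 44984 = (-213*(-25/32 - 93/50) - 6372) - 44984 = (-213*(-2113/800) - 6372) - 44984 = (450069/800 - 6372) - 44984 = -4647531/800 - 44984 = -40634731/800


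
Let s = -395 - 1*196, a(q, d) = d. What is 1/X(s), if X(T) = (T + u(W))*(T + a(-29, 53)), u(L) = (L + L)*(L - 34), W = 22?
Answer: 1/602022 ≈ 1.6611e-6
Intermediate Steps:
s = -591 (s = -395 - 196 = -591)
u(L) = 2*L*(-34 + L) (u(L) = (2*L)*(-34 + L) = 2*L*(-34 + L))
X(T) = (-528 + T)*(53 + T) (X(T) = (T + 2*22*(-34 + 22))*(T + 53) = (T + 2*22*(-12))*(53 + T) = (T - 528)*(53 + T) = (-528 + T)*(53 + T))
1/X(s) = 1/(-27984 + (-591)² - 475*(-591)) = 1/(-27984 + 349281 + 280725) = 1/602022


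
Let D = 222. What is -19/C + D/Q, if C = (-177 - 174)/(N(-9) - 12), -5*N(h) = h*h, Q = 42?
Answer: 15394/4095 ≈ 3.7592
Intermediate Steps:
N(h) = -h²/5 (N(h) = -h*h/5 = -h²/5)
C = 585/47 (C = (-177 - 174)/(-⅕*(-9)² - 12) = -351/(-⅕*81 - 12) = -351/(-81/5 - 12) = -351/(-141/5) = -351*(-5/141) = 585/47 ≈ 12.447)
-19/C + D/Q = -19/585/47 + 222/42 = -19*47/585 + 222*(1/42) = -893/585 + 37/7 = 15394/4095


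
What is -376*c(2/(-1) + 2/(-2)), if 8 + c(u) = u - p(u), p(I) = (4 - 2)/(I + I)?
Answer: 12032/3 ≈ 4010.7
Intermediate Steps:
p(I) = 1/I (p(I) = 2/((2*I)) = 2*(1/(2*I)) = 1/I)
c(u) = -8 + u - 1/u (c(u) = -8 + (u - 1/u) = -8 + u - 1/u)
-376*c(2/(-1) + 2/(-2)) = -376*(-8 + (2/(-1) + 2/(-2)) - 1/(2/(-1) + 2/(-2))) = -376*(-8 + (2*(-1) + 2*(-½)) - 1/(2*(-1) + 2*(-½))) = -376*(-8 + (-2 - 1) - 1/(-2 - 1)) = -376*(-8 - 3 - 1/(-3)) = -376*(-8 - 3 - 1*(-⅓)) = -376*(-8 - 3 + ⅓) = -376*(-32/3) = 12032/3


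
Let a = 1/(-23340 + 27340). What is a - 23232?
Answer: -92927999/4000 ≈ -23232.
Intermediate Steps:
a = 1/4000 ≈ 0.00025000
a - 23232 = 1/4000 - 23232 = -92927999/4000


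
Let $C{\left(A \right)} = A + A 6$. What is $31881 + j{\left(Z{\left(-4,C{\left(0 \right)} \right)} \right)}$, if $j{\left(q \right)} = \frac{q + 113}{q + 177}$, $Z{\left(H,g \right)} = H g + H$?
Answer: $\frac{5515522}{173} \approx 31882.0$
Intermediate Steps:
$C{\left(A \right)} = 7 A$ ($C{\left(A \right)} = A + 6 A = 7 A$)
$Z{\left(H,g \right)} = H + H g$
$j{\left(q \right)} = \frac{113 + q}{177 + q}$
$31881 + j{\left(Z{\left(-4,C{\left(0 \right)} \right)} \right)} = 31881 + \frac{113 - 4 \left(1 + 7 \cdot 0\right)}{177 - 4 \left(1 + 7 \cdot 0\right)} = 31881 + \frac{113 - 4 \left(1 + 0\right)}{177 - 4 \left(1 + 0\right)} = 31881 + \frac{113 - 4}{177 - 4} = 31881 + \frac{1}{173} \cdot 109 = 31881 + \frac{109}{173} = \frac{5515522}{173}$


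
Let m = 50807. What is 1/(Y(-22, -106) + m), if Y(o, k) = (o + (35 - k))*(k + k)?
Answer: 1/25579 ≈ 3.9095e-5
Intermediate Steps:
Y(o, k) = 2*k*(35 + o - k) (Y(o, k) = (35 + o - k)*(2*k) = 2*k*(35 + o - k))
1/(Y(-22, -106) + m) = 1/(2*(-106)*(35 - 22 - 1*(-106)) + 50807) = 1/(2*(-106)*(35 - 22 + 106) + 50807) = 1/(2*(-106)*119 + 50807) = 1/(-25228 + 50807) = 1/25579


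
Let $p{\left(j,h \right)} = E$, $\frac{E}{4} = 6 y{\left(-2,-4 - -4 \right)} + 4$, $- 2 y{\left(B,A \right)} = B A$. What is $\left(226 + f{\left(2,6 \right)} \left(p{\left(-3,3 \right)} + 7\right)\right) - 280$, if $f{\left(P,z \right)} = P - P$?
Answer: $-54$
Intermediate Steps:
$y{\left(B,A \right)} = - \frac{A B}{2}$ ($y{\left(B,A \right)} = - \frac{B A}{2} = - \frac{A B}{2}$)
$f{\left(P,z \right)} = 0$
$E = 16$ ($E = 4 \left(6 \left(\left(- \frac{1}{2}\right) \left(-4 - -4\right) \left(-2\right)\right) + 4\right) = 4 \left(6 \left(\left(- \frac{1}{2}\right) \left(-4 + 4\right) \left(-2\right)\right) + 4\right) = 4 \left(6 \left(\left(- \frac{1}{2}\right) 0 \left(-2\right)\right) + 4\right) = 4 \left(6 \cdot 0 + 4\right) = 4 \left(0 + 4\right) = 4 \cdot 4 = 16$)
$p{\left(j,h \right)} = 16$
$\left(226 + f{\left(2,6 \right)} \left(p{\left(-3,3 \right)} + 7\right)\right) - 280 = \left(226 + 0 \left(16 + 7\right)\right) - 280 = \left(226 + 0 \cdot 23\right) - 280 = \left(226 + 0\right) - 280 = 226 - 280 = -54$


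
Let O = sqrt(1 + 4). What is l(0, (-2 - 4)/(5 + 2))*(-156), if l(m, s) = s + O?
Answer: 936/7 - 156*sqrt(5) ≈ -215.11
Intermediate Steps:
O = sqrt(5) ≈ 2.2361
l(m, s) = s + sqrt(5)
l(0, (-2 - 4)/(5 + 2))*(-156) = ((-2 - 4)/(5 + 2) + sqrt(5))*(-156) = (-6/7 + sqrt(5))*(-156) = 936/7 - 156*sqrt(5)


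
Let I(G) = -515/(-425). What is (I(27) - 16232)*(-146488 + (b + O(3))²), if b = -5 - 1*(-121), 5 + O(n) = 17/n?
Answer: 1649872933364/765 ≈ 2.1567e+9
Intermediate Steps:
I(G) = 103/85 (I(G) = -515*(-1/425) = 103/85)
O(n) = -5 + 17/n
b = 116 (b = -5 + 121 = 116)
(I(27) - 16232)*(-146488 + (b + O(3))²) = (103/85 - 16232)*(-146488 + (116 + (-5 + 17/3))²) = -1379617*(-146488 + (116 + (-5 + 17*(⅓)))²)/85 = -1379617*(-146488 + (116 + (-5 + 17/3))²)/85 = -1379617*(-146488 + (116 + ⅔)²)/85 = -1379617*(-146488 + (350/3)²)/85 = -1379617*(-146488 + 122500/9)/85 = -1379617/85*(-1195892/9) = 1649872933364/765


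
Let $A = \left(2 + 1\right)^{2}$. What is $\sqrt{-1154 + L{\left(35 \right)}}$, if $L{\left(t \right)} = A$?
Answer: $i \sqrt{1145} \approx 33.838 i$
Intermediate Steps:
$A = 9$ ($A = 3^{2} = 9$)
$L{\left(t \right)} = 9$
$\sqrt{-1154 + L{\left(35 \right)}} = \sqrt{-1154 + 9} = \sqrt{-1145} = i \sqrt{1145}$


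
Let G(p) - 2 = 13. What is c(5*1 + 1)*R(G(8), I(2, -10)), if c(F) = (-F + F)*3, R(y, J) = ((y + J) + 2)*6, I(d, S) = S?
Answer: 0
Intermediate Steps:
G(p) = 15 (G(p) = 2 + 13 = 15)
R(y, J) = 12 + 6*J + 6*y (R(y, J) = ((J + y) + 2)*6 = (2 + J + y)*6 = 12 + 6*J + 6*y)
c(F) = 0 (c(F) = 0*3 = 0)
c(5*1 + 1)*R(G(8), I(2, -10)) = 0*(12 + 6*(-10) + 6*15) = 0*(12 - 60 + 90) = 0*42 = 0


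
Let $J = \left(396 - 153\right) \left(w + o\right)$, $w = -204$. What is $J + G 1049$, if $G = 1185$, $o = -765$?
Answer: $1007598$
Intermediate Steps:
$J = -235467$ ($J = \left(396 - 153\right) \left(-204 - 765\right) = 243 \left(-969\right) = -235467$)
$J + G 1049 = -235467 + 1185 \cdot 1049 = -235467 + 1243065 = 1007598$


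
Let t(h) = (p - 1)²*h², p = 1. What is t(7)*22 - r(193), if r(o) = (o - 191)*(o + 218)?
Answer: -822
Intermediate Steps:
r(o) = (-191 + o)*(218 + o)
t(h) = 0 (t(h) = (1 - 1)²*h² = 0²*h² = 0*h² = 0)
t(7)*22 - r(193) = 0*22 - (-41638 + 193² + 27*193) = 0 - (-41638 + 37249 + 5211) = 0 - 1*822 = 0 - 822 = -822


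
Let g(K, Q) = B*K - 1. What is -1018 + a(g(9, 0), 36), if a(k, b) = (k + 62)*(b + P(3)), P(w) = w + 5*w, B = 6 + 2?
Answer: 6164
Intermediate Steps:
B = 8
P(w) = 6*w
g(K, Q) = -1 + 8*K (g(K, Q) = 8*K - 1 = -1 + 8*K)
a(k, b) = (18 + b)*(62 + k) (a(k, b) = (k + 62)*(b + 6*3) = (62 + k)*(b + 18) = (62 + k)*(18 + b) = (18 + b)*(62 + k))
-1018 + a(g(9, 0), 36) = -1018 + (1116 + 18*(-1 + 8*9) + 62*36 + 36*(-1 + 8*9)) = -1018 + (1116 + 18*(-1 + 72) + 2232 + 36*(-1 + 72)) = -1018 + (1116 + 18*71 + 2232 + 36*71) = -1018 + (1116 + 1278 + 2232 + 2556) = -1018 + 7182 = 6164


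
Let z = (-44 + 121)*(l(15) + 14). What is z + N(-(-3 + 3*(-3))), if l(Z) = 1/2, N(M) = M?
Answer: 2257/2 ≈ 1128.5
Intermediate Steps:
l(Z) = ½
z = 2233/2 (z = (-44 + 121)*(½ + 14) = 77*(29/2) = 2233/2 ≈ 1116.5)
z + N(-(-3 + 3*(-3))) = 2233/2 - (-3 + 3*(-3)) = 2233/2 - (-3 - 9) = 2233/2 - 1*(-12) = 2233/2 + 12 = 2257/2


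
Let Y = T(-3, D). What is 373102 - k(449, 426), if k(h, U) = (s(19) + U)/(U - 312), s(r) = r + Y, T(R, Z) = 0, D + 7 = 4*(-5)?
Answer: 42533183/114 ≈ 3.7310e+5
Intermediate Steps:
D = -27 (D = -7 + 4*(-5) = -7 - 20 = -27)
Y = 0
s(r) = r (s(r) = r + 0 = r)
k(h, U) = (19 + U)/(-312 + U) (k(h, U) = (19 + U)/(U - 312) = (19 + U)/(-312 + U))
373102 - k(449, 426) = 373102 - (19 + 426)/(-312 + 426) = 373102 - 445/114 = 42533183/114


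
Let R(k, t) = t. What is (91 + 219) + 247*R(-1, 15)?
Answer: 4015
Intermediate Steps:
(91 + 219) + 247*R(-1, 15) = (91 + 219) + 247*15 = 310 + 3705 = 4015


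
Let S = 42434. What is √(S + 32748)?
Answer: √75182 ≈ 274.19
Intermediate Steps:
√(S + 32748) = √(42434 + 32748) = √75182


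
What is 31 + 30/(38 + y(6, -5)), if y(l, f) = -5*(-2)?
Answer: 253/8 ≈ 31.625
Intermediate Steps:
y(l, f) = 10
31 + 30/(38 + y(6, -5)) = 31 + 30/(38 + 10) = 31 + 30/48 = 31 + 30*(1/48) = 31 + 5/8 = 253/8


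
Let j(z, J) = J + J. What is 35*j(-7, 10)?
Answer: 700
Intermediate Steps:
j(z, J) = 2*J
35*j(-7, 10) = 35*(2*10) = 35*20 = 700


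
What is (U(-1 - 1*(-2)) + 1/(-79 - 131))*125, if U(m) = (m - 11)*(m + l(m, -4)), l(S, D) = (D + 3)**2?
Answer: -105025/42 ≈ -2500.6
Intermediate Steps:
l(S, D) = (3 + D)**2
U(m) = (1 + m)*(-11 + m) (U(m) = (m - 11)*(m + (3 - 4)**2) = (-11 + m)*(m + (-1)**2) = (-11 + m)*(m + 1) = (-11 + m)*(1 + m) = (1 + m)*(-11 + m))
(U(-1 - 1*(-2)) + 1/(-79 - 131))*125 = ((-11 + (-1 - 1*(-2))**2 - 10*(-1 - 1*(-2))) + 1/(-79 - 131))*125 = ((-11 + (-1 + 2)**2 - 10*(-1 + 2)) + 1/(-210))*125 = ((-11 + 1**2 - 10*1) - 1/210)*125 = ((-11 + 1 - 10) - 1/210)*125 = (-20 - 1/210)*125 = -4201/210*125 = -105025/42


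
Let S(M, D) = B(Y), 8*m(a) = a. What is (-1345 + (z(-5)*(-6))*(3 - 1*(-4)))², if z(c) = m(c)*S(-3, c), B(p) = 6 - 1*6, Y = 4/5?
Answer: 1809025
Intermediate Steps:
m(a) = a/8
Y = ⅘ (Y = 4*(⅕) = ⅘ ≈ 0.80000)
B(p) = 0 (B(p) = 6 - 6 = 0)
S(M, D) = 0
z(c) = 0 (z(c) = (c/8)*0 = 0)
(-1345 + (z(-5)*(-6))*(3 - 1*(-4)))² = (-1345 + (0*(-6))*(3 - 1*(-4)))² = (-1345 + 0*(3 + 4))² = (-1345 + 0*7)² = (-1345 + 0)² = (-1345)² = 1809025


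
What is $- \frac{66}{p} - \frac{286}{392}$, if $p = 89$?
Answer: $- \frac{25663}{17444} \approx -1.4712$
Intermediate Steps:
$- \frac{66}{p} - \frac{286}{392} = - \frac{66}{89} - \frac{286}{392} = \left(-66\right) \frac{1}{89} - \frac{143}{196} = - \frac{66}{89} - \frac{143}{196} = - \frac{25663}{17444}$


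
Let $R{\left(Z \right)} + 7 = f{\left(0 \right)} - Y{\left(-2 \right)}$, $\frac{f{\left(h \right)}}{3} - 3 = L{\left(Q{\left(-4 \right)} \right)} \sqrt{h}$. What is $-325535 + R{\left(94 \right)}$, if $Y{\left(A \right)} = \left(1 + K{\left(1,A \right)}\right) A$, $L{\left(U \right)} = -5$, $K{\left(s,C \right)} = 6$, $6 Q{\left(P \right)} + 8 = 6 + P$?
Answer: $-325519$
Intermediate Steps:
$Q{\left(P \right)} = - \frac{1}{3} + \frac{P}{6}$ ($Q{\left(P \right)} = - \frac{4}{3} + \frac{6 + P}{6} = - \frac{4}{3} + \left(1 + \frac{P}{6}\right) = - \frac{1}{3} + \frac{P}{6}$)
$f{\left(h \right)} = 9 - 15 \sqrt{h}$ ($f{\left(h \right)} = 9 + 3 \left(- 5 \sqrt{h}\right) = 9 - 15 \sqrt{h}$)
$Y{\left(A \right)} = 7 A$ ($Y{\left(A \right)} = \left(1 + 6\right) A = 7 A$)
$R{\left(Z \right)} = 16$ ($R{\left(Z \right)} = -7 - \left(-9 + 0 - 14\right) = -7 + \left(\left(9 - 0\right) - -14\right) = -7 + \left(\left(9 + 0\right) + 14\right) = -7 + \left(9 + 14\right) = -7 + 23 = 16$)
$-325535 + R{\left(94 \right)} = -325535 + 16 = -325519$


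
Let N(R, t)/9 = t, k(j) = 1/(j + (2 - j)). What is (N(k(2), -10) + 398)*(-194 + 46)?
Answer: -45584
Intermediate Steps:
k(j) = ½ (k(j) = 1/2 = ½)
N(R, t) = 9*t
(N(k(2), -10) + 398)*(-194 + 46) = (9*(-10) + 398)*(-194 + 46) = (-90 + 398)*(-148) = 308*(-148) = -45584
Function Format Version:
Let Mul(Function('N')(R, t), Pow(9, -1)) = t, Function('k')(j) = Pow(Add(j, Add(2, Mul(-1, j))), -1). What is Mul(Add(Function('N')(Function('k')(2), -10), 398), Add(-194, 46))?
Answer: -45584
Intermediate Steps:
Function('k')(j) = Rational(1, 2) (Function('k')(j) = Pow(2, -1) = Rational(1, 2))
Function('N')(R, t) = Mul(9, t)
Mul(Add(Function('N')(Function('k')(2), -10), 398), Add(-194, 46)) = Mul(Add(Mul(9, -10), 398), Add(-194, 46)) = Mul(Add(-90, 398), -148) = Mul(308, -148) = -45584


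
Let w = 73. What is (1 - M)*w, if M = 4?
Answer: -219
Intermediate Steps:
(1 - M)*w = (1 - 1*4)*73 = (1 - 4)*73 = -3*73 = -219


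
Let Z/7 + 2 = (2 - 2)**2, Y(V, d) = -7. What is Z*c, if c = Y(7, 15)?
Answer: 98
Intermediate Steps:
Z = -14 (Z = -14 + 7*(2 - 2)**2 = -14 + 7*0**2 = -14 + 7*0 = -14 + 0 = -14)
c = -7
Z*c = -14*(-7) = 98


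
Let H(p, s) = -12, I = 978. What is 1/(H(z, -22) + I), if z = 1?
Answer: 1/966 ≈ 0.0010352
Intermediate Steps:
1/(H(z, -22) + I) = 1/(-12 + 978) = 1/966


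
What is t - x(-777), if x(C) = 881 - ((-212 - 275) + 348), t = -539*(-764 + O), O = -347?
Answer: 597809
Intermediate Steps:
t = 598829 (t = -539*(-764 - 347) = -539*(-1111) = 598829)
x(C) = 1020 (x(C) = 881 - (-487 + 348) = 881 - 1*(-139) = 881 + 139 = 1020)
t - x(-777) = 598829 - 1*1020 = 598829 - 1020 = 597809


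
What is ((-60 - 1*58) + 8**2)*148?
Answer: -7992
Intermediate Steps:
((-60 - 1*58) + 8**2)*148 = ((-60 - 58) + 64)*148 = (-118 + 64)*148 = -54*148 = -7992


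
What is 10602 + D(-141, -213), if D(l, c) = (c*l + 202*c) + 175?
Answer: -2216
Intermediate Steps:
D(l, c) = 175 + 202*c + c*l (D(l, c) = (202*c + c*l) + 175 = 175 + 202*c + c*l)
10602 + D(-141, -213) = 10602 + (175 + 202*(-213) - 213*(-141)) = 10602 + (175 - 43026 + 30033) = 10602 - 12818 = -2216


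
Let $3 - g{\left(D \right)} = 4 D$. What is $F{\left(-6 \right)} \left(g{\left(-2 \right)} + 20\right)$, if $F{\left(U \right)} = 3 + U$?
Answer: $-93$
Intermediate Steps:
$g{\left(D \right)} = 3 - 4 D$
$F{\left(-6 \right)} \left(g{\left(-2 \right)} + 20\right) = \left(3 - 6\right) \left(\left(3 - -8\right) + 20\right) = - 3 \left(\left(3 + 8\right) + 20\right) = - 3 \left(11 + 20\right) = \left(-3\right) 31 = -93$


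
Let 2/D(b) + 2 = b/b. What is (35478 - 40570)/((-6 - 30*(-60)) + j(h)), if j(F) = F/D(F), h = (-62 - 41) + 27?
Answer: -1273/458 ≈ -2.7795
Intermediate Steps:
h = -76 (h = -103 + 27 = -76)
D(b) = -2 (D(b) = 2/(-2 + b/b) = 2/(-2 + 1) = 2/(-1) = 2*(-1) = -2)
j(F) = -F/2 (j(F) = F/(-2) = F*(-½) = -F/2)
(35478 - 40570)/((-6 - 30*(-60)) + j(h)) = (35478 - 40570)/((-6 - 30*(-60)) - ½*(-76)) = -5092/((-6 + 1800) + 38) = -5092/(1794 + 38) = -5092/1832 = -5092*1/1832 = -1273/458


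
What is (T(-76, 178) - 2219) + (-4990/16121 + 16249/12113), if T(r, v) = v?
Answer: -398352060334/195273673 ≈ -2040.0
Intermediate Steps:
(T(-76, 178) - 2219) + (-4990/16121 + 16249/12113) = (178 - 2219) + (-4990/16121 + 16249/12113) = -2041 + (-4990*1/16121 + 16249*(1/12113)) = -2041 + (-4990/16121 + 16249/12113) = -2041 + 201506259/195273673 = -398352060334/195273673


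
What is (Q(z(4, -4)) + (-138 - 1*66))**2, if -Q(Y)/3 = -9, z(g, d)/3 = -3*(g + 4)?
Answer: 31329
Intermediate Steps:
z(g, d) = -36 - 9*g (z(g, d) = 3*(-3*(g + 4)) = 3*(-3*(4 + g)) = 3*(-12 - 3*g) = -36 - 9*g)
Q(Y) = 27 (Q(Y) = -3*(-9) = 27)
(Q(z(4, -4)) + (-138 - 1*66))**2 = (27 + (-138 - 1*66))**2 = (27 + (-138 - 66))**2 = (27 - 204)**2 = (-177)**2 = 31329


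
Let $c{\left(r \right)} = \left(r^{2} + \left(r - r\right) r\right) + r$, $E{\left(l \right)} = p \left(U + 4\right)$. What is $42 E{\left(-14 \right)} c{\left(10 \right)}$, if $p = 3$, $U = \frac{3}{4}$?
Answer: $65835$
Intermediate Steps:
$U = \frac{3}{4}$ ($U = 3 \cdot \frac{1}{4} = \frac{3}{4} \approx 0.75$)
$E{\left(l \right)} = \frac{57}{4}$ ($E{\left(l \right)} = 3 \left(\frac{3}{4} + 4\right) = 3 \cdot \frac{19}{4} = \frac{57}{4}$)
$c{\left(r \right)} = r + r^{2}$ ($c{\left(r \right)} = \left(r^{2} + 0 r\right) + r = \left(r^{2} + 0\right) + r = r^{2} + r = r + r^{2}$)
$42 E{\left(-14 \right)} c{\left(10 \right)} = 42 \cdot \frac{57}{4} \cdot 10 \left(1 + 10\right) = \frac{1197 \cdot 10 \cdot 11}{2} = \frac{1197}{2} \cdot 110 = 65835$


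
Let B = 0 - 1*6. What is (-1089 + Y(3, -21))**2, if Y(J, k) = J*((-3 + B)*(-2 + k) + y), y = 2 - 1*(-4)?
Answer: 202500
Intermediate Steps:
B = -6 (B = 0 - 6 = -6)
y = 6 (y = 2 + 4 = 6)
Y(J, k) = J*(24 - 9*k) (Y(J, k) = J*((-3 - 6)*(-2 + k) + 6) = J*(-9*(-2 + k) + 6) = J*((18 - 9*k) + 6) = J*(24 - 9*k))
(-1089 + Y(3, -21))**2 = (-1089 + 3*3*(8 - 3*(-21)))**2 = (-1089 + 3*3*(8 + 63))**2 = (-1089 + 3*3*71)**2 = (-1089 + 639)**2 = (-450)**2 = 202500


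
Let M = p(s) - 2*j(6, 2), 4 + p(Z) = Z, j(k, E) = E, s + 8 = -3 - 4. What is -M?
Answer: 23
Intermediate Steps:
s = -15 (s = -8 + (-3 - 4) = -8 - 7 = -15)
p(Z) = -4 + Z
M = -23 (M = (-4 - 15) - 2*2 = -19 - 4 = -23)
-M = -1*(-23) = 23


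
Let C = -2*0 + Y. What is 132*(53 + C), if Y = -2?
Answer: 6732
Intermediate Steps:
C = -2 (C = -2*0 - 2 = 0 - 2 = -2)
132*(53 + C) = 132*(53 - 2) = 132*51 = 6732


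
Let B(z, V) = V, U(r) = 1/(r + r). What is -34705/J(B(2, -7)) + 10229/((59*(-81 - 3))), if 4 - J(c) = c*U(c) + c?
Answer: -5463663/1652 ≈ -3307.3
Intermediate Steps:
U(r) = 1/(2*r)
J(c) = 7/2 - c (J(c) = 4 - (c*(1/(2*c)) + c) = 4 - (1/2 + c) = 4 + (-1/2 - c) = 7/2 - c)
-34705/J(B(2, -7)) + 10229/((59*(-81 - 3))) = -34705/(7/2 - 1*(-7)) + 10229/((59*(-81 - 3))) = -34705/(7/2 + 7) + 10229/((59*(-84))) = -34705/21/2 + 10229/(-4956) = -34705*2/21 + 10229*(-1/4956) = -69410/21 - 10229/4956 = -5463663/1652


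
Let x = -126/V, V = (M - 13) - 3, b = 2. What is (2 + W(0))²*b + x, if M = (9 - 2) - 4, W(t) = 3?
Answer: 776/13 ≈ 59.692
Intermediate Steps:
M = 3 (M = 7 - 4 = 3)
V = -13 (V = (3 - 13) - 3 = -10 - 3 = -13)
x = 126/13 (x = -126/(-13) = -126*(-1/13) = 126/13 ≈ 9.6923)
(2 + W(0))²*b + x = (2 + 3)²*2 + 126/13 = 5²*2 + 126/13 = 25*2 + 126/13 = 50 + 126/13 = 776/13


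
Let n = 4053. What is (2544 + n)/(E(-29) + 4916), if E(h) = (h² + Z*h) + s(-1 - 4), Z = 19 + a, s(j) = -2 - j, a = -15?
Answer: 6597/5644 ≈ 1.1689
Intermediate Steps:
Z = 4 (Z = 19 - 15 = 4)
E(h) = 3 + h² + 4*h (E(h) = (h² + 4*h) + (-2 - (-1 - 4)) = (h² + 4*h) + (-2 - 1*(-5)) = (h² + 4*h) + (-2 + 5) = (h² + 4*h) + 3 = 3 + h² + 4*h)
(2544 + n)/(E(-29) + 4916) = (2544 + 4053)/((3 + (-29)² + 4*(-29)) + 4916) = 6597/((3 + 841 - 116) + 4916) = 6597/(728 + 4916) = 6597/5644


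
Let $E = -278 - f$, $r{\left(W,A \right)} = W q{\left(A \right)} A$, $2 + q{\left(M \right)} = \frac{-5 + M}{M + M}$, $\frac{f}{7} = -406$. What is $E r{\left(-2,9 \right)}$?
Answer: $82048$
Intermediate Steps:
$f = -2842$ ($f = 7 \left(-406\right) = -2842$)
$q{\left(M \right)} = -2 + \frac{-5 + M}{2 M}$ ($q{\left(M \right)} = -2 + \frac{-5 + M}{M + M} = -2 + \frac{-5 + M}{2 M}$)
$r{\left(W,A \right)} = \frac{W \left(-5 - 3 A\right)}{2}$ ($r{\left(W,A \right)} = W \frac{-5 - 3 A}{2 A} A = \frac{W \left(-5 - 3 A\right)}{2 A} A = \frac{W \left(-5 - 3 A\right)}{2}$)
$E = 2564$ ($E = -278 - -2842 = -278 + 2842 = 2564$)
$E r{\left(-2,9 \right)} = 2564 \left(\left(- \frac{1}{2}\right) \left(-2\right) \left(5 + 3 \cdot 9\right)\right) = 2564 \left(\left(- \frac{1}{2}\right) \left(-2\right) \left(5 + 27\right)\right) = 2564 \left(\left(- \frac{1}{2}\right) \left(-2\right) 32\right) = 2564 \cdot 32 = 82048$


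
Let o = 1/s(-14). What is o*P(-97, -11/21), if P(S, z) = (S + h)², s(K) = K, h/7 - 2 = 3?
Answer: -1922/7 ≈ -274.57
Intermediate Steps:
h = 35 (h = 14 + 7*3 = 14 + 21 = 35)
P(S, z) = (35 + S)² (P(S, z) = (S + 35)² = (35 + S)²)
o = -1/14 (o = 1/(-14) = -1/14 ≈ -0.071429)
o*P(-97, -11/21) = -(35 - 97)²/14 = -1/14*(-62)² = -1/14*3844 = -1922/7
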